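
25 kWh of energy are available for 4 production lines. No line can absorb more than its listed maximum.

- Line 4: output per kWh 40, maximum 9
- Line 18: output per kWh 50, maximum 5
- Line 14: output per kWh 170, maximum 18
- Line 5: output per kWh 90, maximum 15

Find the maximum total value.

3690

Highest output per kWh first: Line 14 170 > Line 5 90 > Line 18 50 > Line 4 40.
Give Line 14 18 to hit its cap of 18 → 7 left.
Line 5 has room for 15 but only 7 remain, so it gets 7.
Total = 170×18 + 90×7 = 3690.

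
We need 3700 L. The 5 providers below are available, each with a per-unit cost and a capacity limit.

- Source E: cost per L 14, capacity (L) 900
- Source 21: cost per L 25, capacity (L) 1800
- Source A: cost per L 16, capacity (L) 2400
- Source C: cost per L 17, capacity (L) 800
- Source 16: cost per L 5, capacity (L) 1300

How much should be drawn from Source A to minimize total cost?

Fill from the cheapest provider first.
Source 16 (5): use full 1300 ; 2400 L to go.
Source E at 14: take all 900 L ; 1500 still needed.
Source A at 16: take 1500 of its 2400 ; requirement met.
Source C, Source 21: unused.

1500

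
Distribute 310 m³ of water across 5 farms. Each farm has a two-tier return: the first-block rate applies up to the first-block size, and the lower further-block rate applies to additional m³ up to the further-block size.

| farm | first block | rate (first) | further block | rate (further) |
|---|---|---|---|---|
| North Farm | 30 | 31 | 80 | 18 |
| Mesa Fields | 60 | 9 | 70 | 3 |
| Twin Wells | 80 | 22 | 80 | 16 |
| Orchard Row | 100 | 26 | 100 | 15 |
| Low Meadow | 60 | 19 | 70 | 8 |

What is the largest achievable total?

7150

Rank every tier by rate: North Farm/first 31 > Orchard Row/first 26 > Twin Wells/first 22 > Low Meadow/first 19 > North Farm/second 18 > Twin Wells/second 16 > Orchard Row/second 15 > Mesa Fields/first 9 > Low Meadow/second 8 > Mesa Fields/second 3.
North Farm first at 31: fill all 30 → 280 left.
Fill Orchard Row first block (100 at 26) → 180 left.
Twin Wells/first (22): +80 → 100 left.
Fill Low Meadow first block (60 at 19) → 40 left.
40 remain; put them into North Farm second at 18.
Total = 31×30 + 26×100 + 22×80 + 19×60 + 18×40 = 7150.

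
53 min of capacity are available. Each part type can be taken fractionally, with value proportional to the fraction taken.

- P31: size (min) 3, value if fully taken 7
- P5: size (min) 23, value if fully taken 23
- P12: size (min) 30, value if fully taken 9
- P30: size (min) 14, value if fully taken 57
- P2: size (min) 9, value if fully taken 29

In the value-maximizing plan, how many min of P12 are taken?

4

Sort by value density: P30 57/14≈4.07, P2 29/9≈3.22, P31 7/3≈2.33, P5 23/23≈1, P12 9/30≈0.3.
P30: take in full, 14 min for value 57 ; 39 left.
P2: take in full, 9 min for value 29 ; 30 left.
P31: take in full, 3 min for value 7 ; 27 left.
All 23 min of P5 fit (value 23) ; 4 remain.
Fill the last 4 min with part of P12: 4/30 of it earns 1.2.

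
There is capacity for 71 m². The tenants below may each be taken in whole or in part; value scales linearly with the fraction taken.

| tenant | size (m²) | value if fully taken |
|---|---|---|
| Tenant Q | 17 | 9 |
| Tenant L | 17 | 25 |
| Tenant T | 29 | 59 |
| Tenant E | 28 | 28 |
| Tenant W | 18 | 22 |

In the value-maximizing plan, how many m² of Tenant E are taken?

Best value per unit of size first: Tenant T 59/29≈2.03, Tenant L 25/17≈1.47, Tenant W 22/18≈1.22, Tenant E 28/28≈1, Tenant Q 9/17≈0.529.
All 29 m² of Tenant T fit (value 59) ; 42 remain.
Tenant L: take in full, 17 m² for value 25 ; 25 left.
Tenant W: take in full, 18 m² for value 22 ; 7 left.
Fill the last 7 m² with part of Tenant E: 7/28 of it earns 7.

7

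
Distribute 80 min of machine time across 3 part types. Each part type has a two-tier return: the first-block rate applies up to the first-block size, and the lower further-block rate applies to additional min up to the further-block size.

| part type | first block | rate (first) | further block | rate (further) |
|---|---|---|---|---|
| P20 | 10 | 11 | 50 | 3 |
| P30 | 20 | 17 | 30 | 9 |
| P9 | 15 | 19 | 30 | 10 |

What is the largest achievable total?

1080

Treat each block as its own option and order by rate: P9/tier1 19 > P30/tier1 17 > P20/tier1 11 > P9/tier2 10 > P30/tier2 9 > P20/tier2 3.
Fill P9 tier1 block (15 at 19) → 65 left.
P30/tier1 (17): +20 → 45 left.
P20/tier1 (11): +10 → 35 left.
P9 tier2 at 10: fill all 30 → 5 left.
P30/tier2: +5 of 30 at 9; pool empty.
Total = 19×15 + 17×20 + 11×10 + 10×30 + 9×5 = 1080.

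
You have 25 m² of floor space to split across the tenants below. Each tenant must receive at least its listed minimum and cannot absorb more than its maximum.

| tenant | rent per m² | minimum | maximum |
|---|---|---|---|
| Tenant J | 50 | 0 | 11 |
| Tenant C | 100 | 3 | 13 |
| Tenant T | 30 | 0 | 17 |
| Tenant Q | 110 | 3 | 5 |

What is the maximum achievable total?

Meeting every minimum uses 0+3+0+3 = 6 m², leaving 19.
Order the tenants by rent per m²: Tenant Q 110 > Tenant C 100 > Tenant J 50 > Tenant T 30.
Tenant Q takes 2 more to reach its cap of 5 — 17 left.
Tenant C: +10 to 13 (cap) — 7 left.
Tenant J: +7 (room for 11) → 7. Pool exhausted.
Total = 50×7 + 100×13 + 110×5 = 2200.

2200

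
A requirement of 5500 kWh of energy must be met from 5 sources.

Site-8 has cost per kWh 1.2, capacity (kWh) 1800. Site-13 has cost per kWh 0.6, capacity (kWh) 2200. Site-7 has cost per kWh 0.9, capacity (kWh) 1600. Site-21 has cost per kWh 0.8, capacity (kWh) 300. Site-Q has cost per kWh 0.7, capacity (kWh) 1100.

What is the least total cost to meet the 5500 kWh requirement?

Use sources in increasing cost order.
Take 2200 from Site-13 at 0.6 → need 3300 more.
Site-Q (0.7): use full 1100 → 2200 kWh to go.
Take 300 from Site-21 at 0.8 → need 1900 more.
Site-7 (0.9): use full 1600 → 300 kWh to go.
Site-8 (1.2): take the remaining 300 → done.
Cost = 2200×0.6 + 1100×0.7 + 300×0.8 + 1600×0.9 + 300×1.2 = 4130.

4130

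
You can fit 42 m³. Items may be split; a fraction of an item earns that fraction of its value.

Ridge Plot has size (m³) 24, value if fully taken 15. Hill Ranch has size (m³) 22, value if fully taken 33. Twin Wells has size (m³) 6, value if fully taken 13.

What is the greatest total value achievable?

Sort by value density: Twin Wells 13/6≈2.17, Hill Ranch 33/22≈1.5, Ridge Plot 15/24≈0.625.
Take all of Twin Wells (6 m³, value 13) ; 36 m³ left.
All 22 m³ of Hill Ranch fit (value 33) ; 14 remain.
Only 14 m³ remain; take 14/24 of Ridge Plot for value 15×14/24 = 8.75.
Total value = 54.75.

54.75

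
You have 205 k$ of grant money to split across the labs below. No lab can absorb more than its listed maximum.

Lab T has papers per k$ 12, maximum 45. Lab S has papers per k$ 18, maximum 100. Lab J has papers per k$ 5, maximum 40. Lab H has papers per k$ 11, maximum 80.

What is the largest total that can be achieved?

Rank by papers per k$: Lab S 18 > Lab T 12 > Lab H 11 > Lab J 5.
Lab S takes 100 to reach its cap of 100 → 105 left.
Give Lab T 45 to hit its cap of 45 → 60 left.
Lab H: +60 (room for 80) → 60. Pool exhausted.
Total = 12×45 + 18×100 + 11×60 = 3000.

3000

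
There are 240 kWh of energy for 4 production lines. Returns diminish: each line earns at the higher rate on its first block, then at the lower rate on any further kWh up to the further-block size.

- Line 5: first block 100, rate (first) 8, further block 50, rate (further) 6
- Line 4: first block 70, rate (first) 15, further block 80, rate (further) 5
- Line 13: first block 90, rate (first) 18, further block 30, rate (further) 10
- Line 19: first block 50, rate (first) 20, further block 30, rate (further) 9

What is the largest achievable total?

Rank every tier by rate: Line 19/T1 20 > Line 13/T1 18 > Line 4/T1 15 > Line 13/T2 10 > Line 19/T2 9 > Line 5/T1 8 > Line 5/T2 6 > Line 4/T2 5.
Line 19/T1 (20): +50 ; 190 left.
Fill Line 13 T1 block (90 at 18) ; 100 left.
Line 4 T1 at 15: fill all 70 ; 30 left.
Fill Line 13 T2 block (30 at 10) ; 0 left.
Total = 20×50 + 18×90 + 15×70 + 10×30 = 3970.

3970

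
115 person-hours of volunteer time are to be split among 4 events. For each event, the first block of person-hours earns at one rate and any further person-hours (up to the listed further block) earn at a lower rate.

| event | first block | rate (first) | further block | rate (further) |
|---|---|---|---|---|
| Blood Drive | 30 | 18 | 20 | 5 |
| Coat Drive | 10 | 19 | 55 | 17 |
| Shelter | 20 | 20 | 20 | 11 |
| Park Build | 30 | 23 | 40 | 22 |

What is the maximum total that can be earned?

Treat each block as its own option and order by rate: Park Build/T1 23 > Park Build/T2 22 > Shelter/T1 20 > Coat Drive/T1 19 > Blood Drive/T1 18 > Coat Drive/T2 17 > Shelter/T2 11 > Blood Drive/T2 5.
Fill Park Build T1 block (30 at 23) ; 85 left.
Park Build T2 at 22: fill all 40 ; 45 left.
Shelter T1 at 20: fill all 20 ; 25 left.
Coat Drive/T1 (19): +10 ; 15 left.
15 remain; put them into Blood Drive T1 at 18.
Total = 23×30 + 22×40 + 20×20 + 19×10 + 18×15 = 2430.

2430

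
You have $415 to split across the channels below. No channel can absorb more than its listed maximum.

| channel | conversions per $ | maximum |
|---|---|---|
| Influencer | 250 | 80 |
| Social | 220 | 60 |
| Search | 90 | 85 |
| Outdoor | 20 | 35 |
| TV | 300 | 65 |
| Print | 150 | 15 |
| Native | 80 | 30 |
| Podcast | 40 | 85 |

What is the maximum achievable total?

Rank by conversions per $: TV 300 > Influencer 250 > Social 220 > Print 150 > Search 90 > Native 80 > Podcast 40 > Outdoor 20.
TV: +65 to 65 (cap) — 350 left.
Influencer: +80 to 80 (cap) — 270 left.
Social: +60 to 60 (cap) — 210 left.
Print: +15 to 15 (cap) — 195 left.
Search takes 85 to reach its cap of 85 — 110 left.
Native takes 30 to reach its cap of 30 — 80 left.
Only 80 left; Podcast takes them to reach 80.
Total = 250×80 + 220×60 + 90×85 + 300×65 + 150×15 + 80×30 + 40×80 = 68200.

68200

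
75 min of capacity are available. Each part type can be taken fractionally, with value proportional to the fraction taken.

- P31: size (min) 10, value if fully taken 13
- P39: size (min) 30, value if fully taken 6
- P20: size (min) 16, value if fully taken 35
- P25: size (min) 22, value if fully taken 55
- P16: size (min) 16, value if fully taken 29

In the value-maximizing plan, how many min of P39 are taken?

Best value per unit of size first: P25 55/22≈2.5, P20 35/16≈2.19, P16 29/16≈1.81, P31 13/10≈1.3, P39 6/30≈0.2.
P25: take in full, 22 min for value 55 → 53 left.
P20: take in full, 16 min for value 35 → 37 left.
All 16 min of P16 fit (value 29) → 21 remain.
Take all of P31 (10 min, value 13) → 11 min left.
Fill the last 11 min with part of P39: 11/30 of it earns 2.2.

11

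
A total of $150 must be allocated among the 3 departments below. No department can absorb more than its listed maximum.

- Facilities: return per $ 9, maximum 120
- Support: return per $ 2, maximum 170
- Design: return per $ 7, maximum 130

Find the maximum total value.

1290

Order the departments by return per $: Facilities 9 > Design 7 > Support 2.
Give Facilities 120 to hit its cap of 120 — 30 left.
Only 30 left; Design takes them to reach 30.
Total = 9×120 + 7×30 = 1290.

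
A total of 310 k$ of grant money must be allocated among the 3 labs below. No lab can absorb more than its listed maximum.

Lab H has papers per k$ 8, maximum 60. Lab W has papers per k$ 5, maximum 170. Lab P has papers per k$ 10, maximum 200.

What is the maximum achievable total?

Order the labs by papers per k$: Lab P 10 > Lab H 8 > Lab W 5.
Lab P: +200 to 200 (cap) → 110 left.
Lab H: +60 to 60 (cap) → 50 left.
Lab W: +50 (room for 170) → 50. Pool exhausted.
Total = 8×60 + 5×50 + 10×200 = 2730.

2730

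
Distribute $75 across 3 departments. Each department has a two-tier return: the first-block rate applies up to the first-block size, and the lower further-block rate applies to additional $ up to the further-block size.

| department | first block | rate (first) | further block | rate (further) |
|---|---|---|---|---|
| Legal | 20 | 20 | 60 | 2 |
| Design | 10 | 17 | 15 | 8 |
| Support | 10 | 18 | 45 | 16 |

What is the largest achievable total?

1310

Order all 6 blocks by rate: Legal/first 20 > Support/first 18 > Design/first 17 > Support/second 16 > Design/second 8 > Legal/second 2.
Fill Legal first block (20 at 20) → 55 left.
Fill Support first block (10 at 18) → 45 left.
Design first at 17: fill all 10 → 35 left.
Support second at 16: only 35 left, fill 35.
Total = 20×20 + 18×10 + 17×10 + 16×35 = 1310.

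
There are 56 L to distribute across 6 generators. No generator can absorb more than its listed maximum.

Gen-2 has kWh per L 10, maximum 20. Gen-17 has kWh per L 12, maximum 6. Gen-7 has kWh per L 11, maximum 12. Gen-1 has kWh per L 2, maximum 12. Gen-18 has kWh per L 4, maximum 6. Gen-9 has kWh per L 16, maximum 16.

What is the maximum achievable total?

668

Highest kWh per L first: Gen-9 16 > Gen-17 12 > Gen-7 11 > Gen-2 10 > Gen-18 4 > Gen-1 2.
Gen-9: +16 to 16 (cap) ; 40 left.
Gen-17: +6 to 6 (cap) ; 34 left.
Give Gen-7 12 to hit its cap of 12 ; 22 left.
Gen-2: +20 to 20 (cap) ; 2 left.
Only 2 left; Gen-18 takes them to reach 2.
Total = 10×20 + 12×6 + 11×12 + 4×2 + 16×16 = 668.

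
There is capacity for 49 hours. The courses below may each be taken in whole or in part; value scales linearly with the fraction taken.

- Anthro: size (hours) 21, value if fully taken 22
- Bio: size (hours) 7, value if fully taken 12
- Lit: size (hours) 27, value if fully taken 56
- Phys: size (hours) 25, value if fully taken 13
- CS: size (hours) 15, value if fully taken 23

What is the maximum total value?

Rank by value-to-size ratio: Lit 56/27≈2.07, Bio 12/7≈1.71, CS 23/15≈1.53, Anthro 22/21≈1.05, Phys 13/25≈0.52.
All 27 hours of Lit fit (value 56) → 22 remain.
Take all of Bio (7 hours, value 12) → 15 hours left.
CS: take in full, 15 hours for value 23 → 0 left.
Total value = 91.

91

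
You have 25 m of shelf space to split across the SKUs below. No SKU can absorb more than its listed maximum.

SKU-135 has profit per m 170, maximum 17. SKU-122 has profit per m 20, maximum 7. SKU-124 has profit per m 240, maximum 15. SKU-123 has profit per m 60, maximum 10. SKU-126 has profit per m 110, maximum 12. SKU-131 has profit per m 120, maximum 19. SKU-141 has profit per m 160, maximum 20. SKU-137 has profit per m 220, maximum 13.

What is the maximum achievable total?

5800

Rank by profit per m: SKU-124 240 > SKU-137 220 > SKU-135 170 > SKU-141 160 > SKU-131 120 > SKU-126 110 > SKU-123 60 > SKU-122 20.
SKU-124: +15 to 15 (cap) ; 10 left.
SKU-137 has room for 13 but only 10 remain, so it gets 10.
Total = 240×15 + 220×10 = 5800.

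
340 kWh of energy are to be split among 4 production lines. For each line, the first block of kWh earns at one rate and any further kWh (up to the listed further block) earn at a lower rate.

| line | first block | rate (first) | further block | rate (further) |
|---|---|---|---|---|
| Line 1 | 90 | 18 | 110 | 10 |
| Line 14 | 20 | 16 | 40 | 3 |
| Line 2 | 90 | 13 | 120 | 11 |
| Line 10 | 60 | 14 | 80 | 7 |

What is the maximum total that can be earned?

Rank every tier by rate: Line 1/first 18 > Line 14/first 16 > Line 10/first 14 > Line 2/first 13 > Line 2/second 11 > Line 1/second 10 > Line 10/second 7 > Line 14/second 3.
Fill Line 1 first block (90 at 18) → 250 left.
Line 14/first (16): +20 → 230 left.
Line 10 first at 14: fill all 60 → 170 left.
Line 2/first (13): +90 → 80 left.
Line 2 second at 11: only 80 left, fill 80.
Total = 18×90 + 16×20 + 14×60 + 13×90 + 11×80 = 4830.

4830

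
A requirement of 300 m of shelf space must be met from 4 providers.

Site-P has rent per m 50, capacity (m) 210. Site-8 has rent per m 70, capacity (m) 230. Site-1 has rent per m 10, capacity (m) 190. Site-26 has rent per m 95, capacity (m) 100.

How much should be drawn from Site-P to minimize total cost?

Use providers in increasing cost order.
Take 190 from Site-1 at 10 → need 110 more.
Site-P at 50: take 110 of its 210 → requirement met.
Site-8, Site-26: unused.

110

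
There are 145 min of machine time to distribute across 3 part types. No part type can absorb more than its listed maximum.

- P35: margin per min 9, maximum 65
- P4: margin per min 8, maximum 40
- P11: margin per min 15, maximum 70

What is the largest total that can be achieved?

Rank by margin per min: P11 15 > P35 9 > P4 8.
P11: +70 to 70 (cap) — 75 left.
Give P35 65 to hit its cap of 65 — 10 left.
P4 has room for 40 but only 10 remain, so it gets 10.
Total = 9×65 + 8×10 + 15×70 = 1715.

1715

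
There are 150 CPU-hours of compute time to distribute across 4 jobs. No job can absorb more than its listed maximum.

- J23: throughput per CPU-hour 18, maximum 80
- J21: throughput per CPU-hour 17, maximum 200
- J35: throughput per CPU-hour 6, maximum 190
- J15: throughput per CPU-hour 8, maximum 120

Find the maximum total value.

Rank by throughput per CPU-hour: J23 18 > J21 17 > J15 8 > J35 6.
J23 takes 80 to reach its cap of 80 ; 70 left.
J21: +70 (room for 200) → 70. Pool exhausted.
Total = 18×80 + 17×70 = 2630.

2630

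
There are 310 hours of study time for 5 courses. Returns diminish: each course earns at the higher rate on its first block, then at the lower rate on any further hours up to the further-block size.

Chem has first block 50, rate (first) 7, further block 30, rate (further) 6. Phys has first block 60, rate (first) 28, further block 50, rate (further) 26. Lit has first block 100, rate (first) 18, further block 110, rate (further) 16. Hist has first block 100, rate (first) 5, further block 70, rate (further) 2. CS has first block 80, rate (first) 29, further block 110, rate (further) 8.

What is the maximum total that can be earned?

7420

Order all 10 blocks by rate: CS/T1 29 > Phys/T1 28 > Phys/T2 26 > Lit/T1 18 > Lit/T2 16 > CS/T2 8 > Chem/T1 7 > Chem/T2 6 > Hist/T1 5 > Hist/T2 2.
Fill CS T1 block (80 at 29) — 230 left.
Phys/T1 (28): +60 — 170 left.
Phys T2 at 26: fill all 50 — 120 left.
Lit T1 at 18: fill all 100 — 20 left.
Lit T2 at 16: only 20 left, fill 20.
Total = 29×80 + 28×60 + 26×50 + 18×100 + 16×20 = 7420.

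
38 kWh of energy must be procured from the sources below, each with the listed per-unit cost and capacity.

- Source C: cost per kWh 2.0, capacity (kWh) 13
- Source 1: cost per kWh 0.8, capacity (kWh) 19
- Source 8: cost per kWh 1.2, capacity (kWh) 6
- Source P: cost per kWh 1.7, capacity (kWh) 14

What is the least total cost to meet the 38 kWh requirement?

Use sources in increasing cost order.
Source 1 at 0.8: take all 19 kWh ; 19 still needed.
Source 8 at 1.2: take all 6 kWh ; 13 still needed.
Take 13 from Source P at 1.7 to finish.
Source C: unused.
Cost = 19×0.8 + 6×1.2 + 13×1.7 = 44.5.

44.5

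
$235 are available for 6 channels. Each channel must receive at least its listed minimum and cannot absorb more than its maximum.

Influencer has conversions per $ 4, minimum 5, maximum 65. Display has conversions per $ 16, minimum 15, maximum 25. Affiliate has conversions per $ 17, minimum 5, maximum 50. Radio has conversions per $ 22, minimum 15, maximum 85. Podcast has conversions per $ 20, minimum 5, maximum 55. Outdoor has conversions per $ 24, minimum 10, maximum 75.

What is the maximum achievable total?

Meeting every minimum uses 5+15+5+15+5+10 = 55 $, leaving 180.
Highest conversions per $ first: Outdoor 24 > Radio 22 > Podcast 20 > Affiliate 17 > Display 16 > Influencer 4.
Outdoor: +65 to 75 (cap) — 115 left.
Radio takes 70 more to reach its cap of 85 — 45 left.
Only 45 left; Podcast takes them to reach 50.
Total = 4×5 + 16×15 + 17×5 + 22×85 + 20×50 + 24×75 = 5015.

5015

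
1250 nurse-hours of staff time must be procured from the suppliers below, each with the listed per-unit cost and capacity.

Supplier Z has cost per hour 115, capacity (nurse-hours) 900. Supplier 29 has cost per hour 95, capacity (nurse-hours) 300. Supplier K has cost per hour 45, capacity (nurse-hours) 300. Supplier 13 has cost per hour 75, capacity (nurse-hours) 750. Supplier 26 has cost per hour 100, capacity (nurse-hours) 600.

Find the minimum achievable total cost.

Cheapest first:
Supplier K at 45: take all 300 nurse-hours ; 950 still needed.
Supplier 13 at 75: take all 750 nurse-hours ; 200 still needed.
Supplier 29 at 95: take 200 of its 300 ; requirement met.
Supplier 26, Supplier Z: unused.
Cost = 300×45 + 750×75 + 200×95 = 88750.

88750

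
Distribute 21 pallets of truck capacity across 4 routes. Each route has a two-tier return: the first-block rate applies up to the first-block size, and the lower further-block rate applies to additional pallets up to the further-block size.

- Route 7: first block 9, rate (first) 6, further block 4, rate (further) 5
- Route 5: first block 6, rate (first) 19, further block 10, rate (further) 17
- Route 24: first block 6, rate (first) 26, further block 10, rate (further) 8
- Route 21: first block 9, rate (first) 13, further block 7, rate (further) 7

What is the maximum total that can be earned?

423

Rank every tier by rate: Route 24/first 26 > Route 5/first 19 > Route 5/second 17 > Route 21/first 13 > Route 24/second 8 > Route 21/second 7 > Route 7/first 6 > Route 7/second 5.
Route 24/first (26): +6 — 15 left.
Fill Route 5 first block (6 at 19) — 9 left.
Route 5 second at 17: only 9 left, fill 9.
Total = 26×6 + 19×6 + 17×9 = 423.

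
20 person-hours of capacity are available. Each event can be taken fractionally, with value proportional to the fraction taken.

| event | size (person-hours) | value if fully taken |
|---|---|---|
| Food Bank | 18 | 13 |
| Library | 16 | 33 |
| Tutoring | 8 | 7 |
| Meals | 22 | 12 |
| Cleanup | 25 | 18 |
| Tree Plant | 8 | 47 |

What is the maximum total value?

71.75

Rank by value-to-size ratio: Tree Plant 47/8≈5.88, Library 33/16≈2.06, Tutoring 7/8≈0.875, Food Bank 13/18≈0.722, Cleanup 18/25≈0.72, Meals 12/22≈0.545.
Take all of Tree Plant (8 person-hours, value 47) — 12 person-hours left.
Fill the last 12 person-hours with part of Library: 12/16 of it earns 24.75.
Total value = 71.75.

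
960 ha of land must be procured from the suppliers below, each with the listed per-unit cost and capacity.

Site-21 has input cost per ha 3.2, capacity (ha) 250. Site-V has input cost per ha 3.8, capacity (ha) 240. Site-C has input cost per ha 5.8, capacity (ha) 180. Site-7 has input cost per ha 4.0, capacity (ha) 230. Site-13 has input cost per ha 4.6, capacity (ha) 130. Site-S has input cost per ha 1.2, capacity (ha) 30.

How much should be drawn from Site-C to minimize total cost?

Cheapest first:
Site-S (1.2): use full 30 → 930 ha to go.
Site-21 at 3.2: take all 250 ha → 680 still needed.
Site-V at 3.8: take all 240 ha → 440 still needed.
Take 230 from Site-7 at 4.0 → need 210 more.
Take 130 from Site-13 at 4.6 → need 80 more.
Site-C at 5.8: take 80 of its 180 → requirement met.

80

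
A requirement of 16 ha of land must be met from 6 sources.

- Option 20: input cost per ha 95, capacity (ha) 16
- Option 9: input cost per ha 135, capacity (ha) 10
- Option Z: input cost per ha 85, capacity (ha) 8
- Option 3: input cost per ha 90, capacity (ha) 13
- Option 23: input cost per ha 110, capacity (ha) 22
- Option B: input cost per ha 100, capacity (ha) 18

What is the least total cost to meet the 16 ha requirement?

1400

Cheapest first:
Take 8 from Option Z at 85 ; need 8 more.
Option 3 (90): take the remaining 8 ; done.
Option 20, Option B, Option 23, Option 9: unused.
Cost = 8×85 + 8×90 = 1400.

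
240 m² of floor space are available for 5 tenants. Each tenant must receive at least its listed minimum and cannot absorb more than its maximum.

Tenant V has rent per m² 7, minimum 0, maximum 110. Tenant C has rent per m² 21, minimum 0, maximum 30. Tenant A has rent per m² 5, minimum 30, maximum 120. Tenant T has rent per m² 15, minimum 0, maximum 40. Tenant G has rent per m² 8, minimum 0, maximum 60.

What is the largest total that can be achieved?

2420

Meeting every minimum uses 0+0+30+0+0 = 30 m², leaving 210.
Rank by rent per m²: Tenant C 21 > Tenant T 15 > Tenant G 8 > Tenant V 7 > Tenant A 5.
Give Tenant C 30 more to hit its cap of 30 — 180 left.
Tenant T takes 40 more to reach its cap of 40 — 140 left.
Tenant G: +60 to 60 (cap) — 80 left.
Tenant V has room for 110 more but only 80 remain, so it gets 80.
Total = 7×80 + 21×30 + 5×30 + 15×40 + 8×60 = 2420.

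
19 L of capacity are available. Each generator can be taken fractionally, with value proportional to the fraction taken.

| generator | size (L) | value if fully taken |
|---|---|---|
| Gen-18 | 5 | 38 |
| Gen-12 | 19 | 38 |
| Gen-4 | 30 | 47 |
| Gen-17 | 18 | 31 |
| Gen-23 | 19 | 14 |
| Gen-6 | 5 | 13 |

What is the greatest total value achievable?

Sort by value density: Gen-18 38/5≈7.6, Gen-6 13/5≈2.6, Gen-12 38/19≈2, Gen-17 31/18≈1.72, Gen-4 47/30≈1.57, Gen-23 14/19≈0.737.
All 5 L of Gen-18 fit (value 38) → 14 remain.
Take all of Gen-6 (5 L, value 13) → 9 L left.
Only 9 L remain; take 9/19 of Gen-12 for value 38×9/19 = 18.
Total value = 69.

69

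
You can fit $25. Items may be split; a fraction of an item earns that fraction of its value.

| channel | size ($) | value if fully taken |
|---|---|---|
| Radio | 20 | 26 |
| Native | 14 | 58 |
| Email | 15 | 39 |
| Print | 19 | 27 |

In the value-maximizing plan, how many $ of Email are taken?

Best value per unit of size first: Native 58/14≈4.14, Email 39/15≈2.6, Print 27/19≈1.42, Radio 26/20≈1.3.
All 14 $ of Native fit (value 58) — 11 remain.
Only 11 $ remain; take 11/15 of Email for value 39×11/15 = 28.6.

11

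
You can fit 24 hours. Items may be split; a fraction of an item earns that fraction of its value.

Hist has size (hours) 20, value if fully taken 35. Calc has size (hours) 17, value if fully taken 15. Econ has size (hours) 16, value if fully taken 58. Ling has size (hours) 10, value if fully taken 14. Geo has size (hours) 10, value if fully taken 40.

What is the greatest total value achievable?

90.75

Rank by value-to-size ratio: Geo 40/10≈4, Econ 58/16≈3.62, Hist 35/20≈1.75, Ling 14/10≈1.4, Calc 15/17≈0.882.
All 10 hours of Geo fit (value 40) — 14 remain.
14 hours left: a 14/16 share of Econ gives 58×14/16 = 50.75.
Total value = 90.75.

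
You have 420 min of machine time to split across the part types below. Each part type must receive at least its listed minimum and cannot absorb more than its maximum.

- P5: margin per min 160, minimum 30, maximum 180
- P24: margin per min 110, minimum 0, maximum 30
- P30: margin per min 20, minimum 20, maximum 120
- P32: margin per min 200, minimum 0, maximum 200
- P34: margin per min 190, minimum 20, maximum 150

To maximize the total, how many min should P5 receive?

50

Meeting every minimum uses 30+0+20+0+20 = 70 min, leaving 350.
Rank by margin per min: P32 200 > P34 190 > P5 160 > P24 110 > P30 20.
P32: +200 to 200 (cap) ; 150 left.
P34: +130 to 150 (cap) ; 20 left.
P5: +20 (room for 150) → 50. Pool exhausted.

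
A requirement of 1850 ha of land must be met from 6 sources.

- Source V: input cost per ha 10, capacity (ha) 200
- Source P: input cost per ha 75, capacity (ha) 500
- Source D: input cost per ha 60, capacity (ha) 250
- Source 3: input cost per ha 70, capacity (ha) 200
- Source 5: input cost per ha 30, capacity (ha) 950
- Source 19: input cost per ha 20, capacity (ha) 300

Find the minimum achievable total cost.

Fill from the cheapest source first.
Source V (10): use full 200 ; 1650 ha to go.
Source 19 at 20: take all 300 ha ; 1350 still needed.
Source 5 (30): use full 950 ; 400 ha to go.
Source D (60): use full 250 ; 150 ha to go.
Source 3 (70): take the remaining 150 ; done.
Source P: unused.
Cost = 200×10 + 300×20 + 950×30 + 250×60 + 150×70 = 62000.

62000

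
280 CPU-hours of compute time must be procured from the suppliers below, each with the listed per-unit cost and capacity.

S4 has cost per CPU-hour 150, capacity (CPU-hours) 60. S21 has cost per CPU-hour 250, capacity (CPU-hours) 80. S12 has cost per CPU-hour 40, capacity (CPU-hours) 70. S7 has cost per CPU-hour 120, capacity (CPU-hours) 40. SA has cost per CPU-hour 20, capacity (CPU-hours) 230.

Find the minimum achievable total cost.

Cheapest first:
SA (20): use full 230 → 50 CPU-hours to go.
S12 (40): take the remaining 50 → done.
S7, S4, S21: unused.
Cost = 230×20 + 50×40 = 6600.

6600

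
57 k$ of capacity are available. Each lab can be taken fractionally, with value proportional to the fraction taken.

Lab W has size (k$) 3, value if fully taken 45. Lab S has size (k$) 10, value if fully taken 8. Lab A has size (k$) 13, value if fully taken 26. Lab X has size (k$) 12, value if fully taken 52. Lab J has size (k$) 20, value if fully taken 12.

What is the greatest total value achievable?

Rank by value-to-size ratio: Lab W 45/3≈15, Lab X 52/12≈4.33, Lab A 26/13≈2, Lab S 8/10≈0.8, Lab J 12/20≈0.6.
Lab W: take in full, 3 k$ for value 45 → 54 left.
Take all of Lab X (12 k$, value 52) → 42 k$ left.
Lab A: take in full, 13 k$ for value 26 → 29 left.
Take all of Lab S (10 k$, value 8) → 19 k$ left.
19 k$ left: a 19/20 share of Lab J gives 12×19/20 = 11.4.
Total value = 142.4.

142.4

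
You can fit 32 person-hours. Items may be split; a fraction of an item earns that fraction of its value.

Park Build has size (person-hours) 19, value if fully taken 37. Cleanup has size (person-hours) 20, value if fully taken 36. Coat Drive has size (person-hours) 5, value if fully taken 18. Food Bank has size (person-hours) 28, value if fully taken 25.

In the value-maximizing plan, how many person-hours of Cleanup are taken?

8

Sort by value density: Coat Drive 18/5≈3.6, Park Build 37/19≈1.95, Cleanup 36/20≈1.8, Food Bank 25/28≈0.893.
Take all of Coat Drive (5 person-hours, value 18) — 27 person-hours left.
Park Build: take in full, 19 person-hours for value 37 — 8 left.
Only 8 person-hours remain; take 8/20 of Cleanup for value 36×8/20 = 14.4.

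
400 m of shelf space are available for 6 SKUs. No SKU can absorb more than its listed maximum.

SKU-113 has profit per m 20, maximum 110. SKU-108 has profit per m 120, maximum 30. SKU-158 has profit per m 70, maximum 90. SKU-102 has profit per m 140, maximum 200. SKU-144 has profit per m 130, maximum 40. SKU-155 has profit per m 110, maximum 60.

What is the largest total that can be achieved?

48300

Rank by profit per m: SKU-102 140 > SKU-144 130 > SKU-108 120 > SKU-155 110 > SKU-158 70 > SKU-113 20.
Give SKU-102 200 to hit its cap of 200 — 200 left.
SKU-144: +40 to 40 (cap) — 160 left.
SKU-108 takes 30 to reach its cap of 30 — 130 left.
SKU-155 takes 60 to reach its cap of 60 — 70 left.
SKU-158 has room for 90 but only 70 remain, so it gets 70.
Total = 120×30 + 70×70 + 140×200 + 130×40 + 110×60 = 48300.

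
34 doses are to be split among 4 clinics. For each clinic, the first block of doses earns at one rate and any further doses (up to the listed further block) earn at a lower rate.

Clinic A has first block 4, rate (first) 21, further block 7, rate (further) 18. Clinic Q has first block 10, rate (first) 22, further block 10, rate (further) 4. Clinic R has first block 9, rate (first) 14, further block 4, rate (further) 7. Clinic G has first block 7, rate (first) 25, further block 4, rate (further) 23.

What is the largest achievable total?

725

Order all 8 blocks by rate: Clinic G/tier1 25 > Clinic G/tier2 23 > Clinic Q/tier1 22 > Clinic A/tier1 21 > Clinic A/tier2 18 > Clinic R/tier1 14 > Clinic R/tier2 7 > Clinic Q/tier2 4.
Clinic G/tier1 (25): +7 → 27 left.
Clinic G tier2 at 23: fill all 4 → 23 left.
Fill Clinic Q tier1 block (10 at 22) → 13 left.
Fill Clinic A tier1 block (4 at 21) → 9 left.
Fill Clinic A tier2 block (7 at 18) → 2 left.
Clinic R tier1 at 14: only 2 left, fill 2.
Total = 25×7 + 23×4 + 22×10 + 21×4 + 18×7 + 14×2 = 725.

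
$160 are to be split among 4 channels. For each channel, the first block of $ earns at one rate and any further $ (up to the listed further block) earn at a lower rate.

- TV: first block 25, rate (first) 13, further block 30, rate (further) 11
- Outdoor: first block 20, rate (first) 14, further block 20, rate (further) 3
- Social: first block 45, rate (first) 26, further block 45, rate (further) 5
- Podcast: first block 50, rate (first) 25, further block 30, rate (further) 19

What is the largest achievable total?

3465

Rank every tier by rate: Social/T1 26 > Podcast/T1 25 > Podcast/T2 19 > Outdoor/T1 14 > TV/T1 13 > TV/T2 11 > Social/T2 5 > Outdoor/T2 3.
Social T1 at 26: fill all 45 — 115 left.
Podcast/T1 (25): +50 — 65 left.
Podcast T2 at 19: fill all 30 — 35 left.
Fill Outdoor T1 block (20 at 14) — 15 left.
TV/T1: +15 of 25 at 13; pool empty.
Total = 26×45 + 25×50 + 19×30 + 14×20 + 13×15 = 3465.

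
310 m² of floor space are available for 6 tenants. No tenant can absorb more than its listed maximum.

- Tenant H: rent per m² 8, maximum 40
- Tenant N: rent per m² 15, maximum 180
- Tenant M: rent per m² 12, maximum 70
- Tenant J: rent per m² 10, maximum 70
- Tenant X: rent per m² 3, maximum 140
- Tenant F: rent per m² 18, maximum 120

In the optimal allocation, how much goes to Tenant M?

10

Order the tenants by rent per m²: Tenant F 18 > Tenant N 15 > Tenant M 12 > Tenant J 10 > Tenant H 8 > Tenant X 3.
Tenant F takes 120 to reach its cap of 120 — 190 left.
Tenant N: +180 to 180 (cap) — 10 left.
Only 10 left; Tenant M takes them to reach 10.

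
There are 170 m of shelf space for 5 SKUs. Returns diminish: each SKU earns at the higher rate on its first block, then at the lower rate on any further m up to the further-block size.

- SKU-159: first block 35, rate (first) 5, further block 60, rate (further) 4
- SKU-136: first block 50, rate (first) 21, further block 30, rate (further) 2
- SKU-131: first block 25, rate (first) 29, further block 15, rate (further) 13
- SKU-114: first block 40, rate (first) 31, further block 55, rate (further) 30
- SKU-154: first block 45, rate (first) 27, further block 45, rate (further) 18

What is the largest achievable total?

4935

Order all 10 blocks by rate: SKU-114/tier1 31 > SKU-114/tier2 30 > SKU-131/tier1 29 > SKU-154/tier1 27 > SKU-136/tier1 21 > SKU-154/tier2 18 > SKU-131/tier2 13 > SKU-159/tier1 5 > SKU-159/tier2 4 > SKU-136/tier2 2.
SKU-114 tier1 at 31: fill all 40 → 130 left.
SKU-114 tier2 at 30: fill all 55 → 75 left.
SKU-131 tier1 at 29: fill all 25 → 50 left.
Fill SKU-154 tier1 block (45 at 27) → 5 left.
5 remain; put them into SKU-136 tier1 at 21.
Total = 31×40 + 30×55 + 29×25 + 27×45 + 21×5 = 4935.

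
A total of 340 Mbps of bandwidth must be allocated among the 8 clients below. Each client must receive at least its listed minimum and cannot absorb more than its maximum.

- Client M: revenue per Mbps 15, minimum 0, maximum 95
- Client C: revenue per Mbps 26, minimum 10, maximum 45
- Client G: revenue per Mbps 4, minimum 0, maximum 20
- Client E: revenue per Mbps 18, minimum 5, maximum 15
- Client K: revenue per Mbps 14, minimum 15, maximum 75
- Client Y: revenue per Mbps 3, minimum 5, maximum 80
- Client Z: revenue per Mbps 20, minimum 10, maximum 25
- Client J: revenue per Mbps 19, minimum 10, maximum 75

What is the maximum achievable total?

5875

Meeting every minimum uses 0+10+0+5+15+5+10+10 = 55 Mbps, leaving 285.
Highest revenue per Mbps first: Client C 26 > Client Z 20 > Client J 19 > Client E 18 > Client M 15 > Client K 14 > Client G 4 > Client Y 3.
Client C: +35 to 45 (cap) → 250 left.
Client Z takes 15 more to reach its cap of 25 → 235 left.
Client J takes 65 more to reach its cap of 75 → 170 left.
Give Client E 10 more to hit its cap of 15 → 160 left.
Client M takes 95 more to reach its cap of 95 → 65 left.
Give Client K 60 more to hit its cap of 75 → 5 left.
Client G: +5 (room for 20) → 5. Pool exhausted.
Total = 15×95 + 26×45 + 4×5 + 18×15 + 14×75 + 3×5 + 20×25 + 19×75 = 5875.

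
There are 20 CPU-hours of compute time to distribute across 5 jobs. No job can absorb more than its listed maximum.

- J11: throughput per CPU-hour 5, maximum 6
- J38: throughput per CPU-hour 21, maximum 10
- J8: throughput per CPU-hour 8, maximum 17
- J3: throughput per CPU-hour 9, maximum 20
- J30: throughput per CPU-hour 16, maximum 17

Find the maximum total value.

370

Order the jobs by throughput per CPU-hour: J38 21 > J30 16 > J3 9 > J8 8 > J11 5.
Give J38 10 to hit its cap of 10 ; 10 left.
Only 10 left; J30 takes them to reach 10.
Total = 21×10 + 16×10 = 370.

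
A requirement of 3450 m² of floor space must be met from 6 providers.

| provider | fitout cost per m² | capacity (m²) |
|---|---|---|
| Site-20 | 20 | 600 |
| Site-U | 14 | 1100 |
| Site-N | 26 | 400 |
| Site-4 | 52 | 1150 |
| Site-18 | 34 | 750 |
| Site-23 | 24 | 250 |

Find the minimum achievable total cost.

Use providers in increasing cost order.
Site-U (14): use full 1100 — 2350 m² to go.
Site-20 at 20: take all 600 m² — 1750 still needed.
Take 250 from Site-23 at 24 — need 1500 more.
Take 400 from Site-N at 26 — need 1100 more.
Take 750 from Site-18 at 34 — need 350 more.
Take 350 from Site-4 at 52 to finish.
Cost = 1100×14 + 600×20 + 250×24 + 400×26 + 750×34 + 350×52 = 87500.

87500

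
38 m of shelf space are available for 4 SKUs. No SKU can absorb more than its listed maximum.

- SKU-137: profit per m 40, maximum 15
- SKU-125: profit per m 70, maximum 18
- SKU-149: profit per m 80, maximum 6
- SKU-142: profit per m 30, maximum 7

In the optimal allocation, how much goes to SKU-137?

Rank by profit per m: SKU-149 80 > SKU-125 70 > SKU-137 40 > SKU-142 30.
Give SKU-149 6 to hit its cap of 6 ; 32 left.
Give SKU-125 18 to hit its cap of 18 ; 14 left.
SKU-137 has room for 15 but only 14 remain, so it gets 14.

14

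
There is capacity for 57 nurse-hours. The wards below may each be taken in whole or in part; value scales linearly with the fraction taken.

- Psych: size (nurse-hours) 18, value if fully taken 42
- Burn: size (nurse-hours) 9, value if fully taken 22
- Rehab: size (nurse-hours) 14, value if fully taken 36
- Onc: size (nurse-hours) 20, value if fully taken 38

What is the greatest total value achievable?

130.4

Best value per unit of size first: Rehab 36/14≈2.57, Burn 22/9≈2.44, Psych 42/18≈2.33, Onc 38/20≈1.9.
Rehab: take in full, 14 nurse-hours for value 36 → 43 left.
Burn: take in full, 9 nurse-hours for value 22 → 34 left.
Psych: take in full, 18 nurse-hours for value 42 → 16 left.
Only 16 nurse-hours remain; take 16/20 of Onc for value 38×16/20 = 30.4.
Total value = 130.4.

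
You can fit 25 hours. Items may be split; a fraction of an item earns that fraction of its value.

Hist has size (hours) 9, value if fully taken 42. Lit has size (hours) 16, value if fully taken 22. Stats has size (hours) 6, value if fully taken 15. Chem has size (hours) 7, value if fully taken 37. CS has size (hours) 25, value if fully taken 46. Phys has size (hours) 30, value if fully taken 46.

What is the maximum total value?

99.52

Sort by value density: Chem 37/7≈5.29, Hist 42/9≈4.67, Stats 15/6≈2.5, CS 46/25≈1.84, Phys 46/30≈1.53, Lit 22/16≈1.38.
Take all of Chem (7 hours, value 37) ; 18 hours left.
Take all of Hist (9 hours, value 42) ; 9 hours left.
Take all of Stats (6 hours, value 15) ; 3 hours left.
3 hours left: a 3/25 share of CS gives 46×3/25 = 5.52.
Total value = 99.52.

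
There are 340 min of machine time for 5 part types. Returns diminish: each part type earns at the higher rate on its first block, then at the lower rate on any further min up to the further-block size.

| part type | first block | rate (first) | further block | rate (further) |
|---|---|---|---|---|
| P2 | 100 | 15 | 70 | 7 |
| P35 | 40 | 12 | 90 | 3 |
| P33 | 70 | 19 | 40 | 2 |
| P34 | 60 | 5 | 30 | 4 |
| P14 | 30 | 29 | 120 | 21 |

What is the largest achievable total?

Rank every tier by rate: P14/tier1 29 > P14/tier2 21 > P33/tier1 19 > P2/tier1 15 > P35/tier1 12 > P2/tier2 7 > P34/tier1 5 > P34/tier2 4 > P35/tier2 3 > P33/tier2 2.
P14/tier1 (29): +30 — 310 left.
P14 tier2 at 21: fill all 120 — 190 left.
Fill P33 tier1 block (70 at 19) — 120 left.
Fill P2 tier1 block (100 at 15) — 20 left.
P35 tier1 at 12: only 20 left, fill 20.
Total = 29×30 + 21×120 + 19×70 + 15×100 + 12×20 = 6460.

6460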